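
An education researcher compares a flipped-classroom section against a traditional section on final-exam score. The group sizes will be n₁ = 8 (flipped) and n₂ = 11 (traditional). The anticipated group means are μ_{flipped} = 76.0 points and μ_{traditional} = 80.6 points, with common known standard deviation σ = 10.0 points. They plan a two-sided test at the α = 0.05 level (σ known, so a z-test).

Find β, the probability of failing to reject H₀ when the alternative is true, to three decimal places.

Standardized effect: d = |μ_{flipped} − μ_{traditional}| / σ = |76.0 − 80.6| / 10.0 = 0.4600
Noncentrality parameter: δ = d / √(1/n₁ + 1/n₂) = 0.4600 / √(1/8 + 1/11) = 0.9900
Critical value for a two-sided test at α = 0.05: z_{α/2} = 1.960.
Power = Φ(δ − 1.960) + Φ(−δ − 1.960) = Φ(-0.970) + Φ(-2.950) = 0.1660 + 0.0016 = 0.1676.
Type II error: β = 1 − power = 1 − 0.1676 = 0.8324.

β ≈ 0.832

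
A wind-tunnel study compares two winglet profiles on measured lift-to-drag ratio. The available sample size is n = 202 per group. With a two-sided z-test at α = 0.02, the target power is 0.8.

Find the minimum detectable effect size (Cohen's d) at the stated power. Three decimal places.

d ≈ 0.315

Need Φ(δ − 2.326) = 0.8, so δ = 2.326 + 0.842 = 3.168.
(The second rejection-region term Φ(−δ − z_{α/2}) is negligible and dropped.)
δ = d·√(n/2) ⇒ d = δ/√(n/2) = 3.168/√(202/2) = 0.3152.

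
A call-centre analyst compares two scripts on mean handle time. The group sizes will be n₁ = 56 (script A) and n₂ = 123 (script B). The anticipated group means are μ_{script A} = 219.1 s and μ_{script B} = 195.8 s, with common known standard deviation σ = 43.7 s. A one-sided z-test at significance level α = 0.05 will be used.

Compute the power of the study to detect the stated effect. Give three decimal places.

Power ≈ 0.952

Standardized effect: d = |μ_{script A} − μ_{script B}| / σ = |219.1 − 195.8| / 43.7 = 0.5332
Noncentrality parameter: δ = d / √(1/n₁ + 1/n₂) = 0.5332 / √(1/56 + 1/123) = 3.3075
One-sided α = 0.05 → critical value z_{0.05} = 1.645.
Power = P(Z > 1.645 − δ) = Φ(1.663) = 0.9518.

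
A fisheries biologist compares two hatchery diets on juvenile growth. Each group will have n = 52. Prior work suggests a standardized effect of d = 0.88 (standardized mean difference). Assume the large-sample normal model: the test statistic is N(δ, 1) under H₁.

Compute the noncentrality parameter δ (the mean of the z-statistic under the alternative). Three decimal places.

δ ≈ 4.487

The noncentrality parameter scales effect size by the design's sample-size factor: δ = d·√(n/2) = 0.88 × √(52/2) = 4.4871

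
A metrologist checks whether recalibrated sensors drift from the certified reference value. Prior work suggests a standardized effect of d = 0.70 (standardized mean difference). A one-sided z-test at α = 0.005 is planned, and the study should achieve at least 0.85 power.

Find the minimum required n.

n = 27

For power 0.85 need Φ(δ − z_{0.005}) = 0.85, so δ = z_{0.005} + z_{0.15} = 2.576 + 1.036 = 3.612.
δ = d·√n ⇒ n = (δ/d)² = (3.612 / 0.70)² = 26.63.
Round up to the next whole unit.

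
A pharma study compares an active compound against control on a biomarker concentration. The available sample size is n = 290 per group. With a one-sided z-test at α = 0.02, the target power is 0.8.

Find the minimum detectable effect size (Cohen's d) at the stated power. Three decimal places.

Need Φ(δ − 2.054) = 0.8, so δ = 2.054 + 0.842 = 2.895.
δ = d·√(n/2) ⇒ d = δ/√(n/2) = 2.895/√(290/2) = 0.2404.

d ≈ 0.240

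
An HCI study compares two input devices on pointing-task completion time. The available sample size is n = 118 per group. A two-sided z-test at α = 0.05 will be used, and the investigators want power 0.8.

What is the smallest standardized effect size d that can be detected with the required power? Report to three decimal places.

Required noncentrality: δ = z_{0.025} + z_{0.20} = 1.960 + 0.842 = 2.802.
(Lower-tail contribution to power is negligible for δ > 0.)
δ = d·√(n/2) ⇒ d = δ/√(n/2) = 2.802/√(118/2) = 0.3647.

d ≈ 0.365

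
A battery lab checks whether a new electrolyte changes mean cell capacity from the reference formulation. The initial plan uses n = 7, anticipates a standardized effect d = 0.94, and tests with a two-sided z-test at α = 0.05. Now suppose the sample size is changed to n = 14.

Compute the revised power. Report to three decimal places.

Power ≈ 0.940

With n = 14: δ = d·√n = 0.94 × √14 = 3.5172. Critical value z_{0.025} = 1.960.
Revised power = Φ(δ − 1.960) + Φ(−δ − 1.960) = Φ(1.557) + Φ(-5.477) = 0.9403 + 0.0000 = 0.9403.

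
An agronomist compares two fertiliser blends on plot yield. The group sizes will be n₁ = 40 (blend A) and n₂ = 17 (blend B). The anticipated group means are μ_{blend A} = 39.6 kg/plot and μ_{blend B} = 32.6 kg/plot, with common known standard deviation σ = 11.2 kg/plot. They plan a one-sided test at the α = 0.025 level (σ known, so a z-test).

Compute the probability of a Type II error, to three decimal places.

Standardized effect: d = |μ_{blend A} − μ_{blend B}| / σ = |39.6 − 32.6| / 11.2 = 0.6250
Noncentrality parameter: δ = d / √(1/n₁ + 1/n₂) = 0.6250 / √(1/40 + 1/17) = 2.1587
Critical value for a one-sided test at α = 0.025: z_α = 1.960.
Power = P(Z > 1.960 − δ) = Φ(0.199) = 0.5788.
Type II error: β = 1 − power = 1 − 0.5788 = 0.4212.

β ≈ 0.421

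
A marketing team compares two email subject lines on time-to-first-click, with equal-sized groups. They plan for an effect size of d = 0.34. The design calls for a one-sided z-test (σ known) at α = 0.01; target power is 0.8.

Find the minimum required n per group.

n = 174 per group

Set Φ(δ − 2.326) = 0.8; then δ − 2.326 = Φ⁻¹(0.8) = 0.842, giving δ = 3.168.
δ = d·√(n/2) ⇒ n = 2(δ/d)² = 2 × (3.168 / 0.34)² = 173.63.
Rounding up, n = 174 per group.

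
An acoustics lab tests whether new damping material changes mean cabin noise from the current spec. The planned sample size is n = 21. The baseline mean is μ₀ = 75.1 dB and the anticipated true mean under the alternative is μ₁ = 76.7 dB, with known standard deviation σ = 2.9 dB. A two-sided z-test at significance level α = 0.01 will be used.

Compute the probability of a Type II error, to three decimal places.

Standardized effect: d = |μ₁ − μ₀| / σ = |76.7 − 75.1| / 2.9 = 0.5517
Noncentrality parameter: δ = d·√n = 0.5517 × √21 = 2.5283
Critical value for a two-sided test at α = 0.01: z_{α/2} = 2.576.
Power = Φ(δ − 2.576) + Φ(−δ − 2.576) = Φ(-0.048) + Φ(-5.104) = 0.4811 + 0.0000 = 0.4811.
Type II error: β = 1 − power = 1 − 0.4811 = 0.5189.

β ≈ 0.519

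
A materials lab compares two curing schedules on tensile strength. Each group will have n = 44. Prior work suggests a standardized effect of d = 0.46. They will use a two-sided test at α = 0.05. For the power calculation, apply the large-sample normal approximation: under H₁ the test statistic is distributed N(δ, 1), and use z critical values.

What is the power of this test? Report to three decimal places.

Noncentrality parameter: δ = d·√(n/2) = 0.46 × √(44/2) = 2.1576
Two-sided α = 0.05 → critical value z_{0.025} = 1.960.
Power = Φ(δ − 1.960) + Φ(−δ − 1.960) = Φ(0.198) + Φ(-4.118) = 0.5783 + 0.0000 = 0.5784.

Power ≈ 0.578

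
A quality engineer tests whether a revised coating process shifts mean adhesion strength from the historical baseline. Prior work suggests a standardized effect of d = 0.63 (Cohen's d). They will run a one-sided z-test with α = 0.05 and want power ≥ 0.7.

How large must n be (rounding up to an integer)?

Set Φ(δ − 1.645) = 0.7; then δ − 1.645 = Φ⁻¹(0.7) = 0.524, giving δ = 2.169.
δ = d·√n ⇒ n = (δ/d)² = (2.169 / 0.63)² = 11.86.
Rounding up, n = 12.

n = 12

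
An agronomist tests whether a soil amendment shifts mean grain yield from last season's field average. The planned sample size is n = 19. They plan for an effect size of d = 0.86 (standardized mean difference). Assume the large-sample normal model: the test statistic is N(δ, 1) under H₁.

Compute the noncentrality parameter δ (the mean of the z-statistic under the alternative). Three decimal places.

δ ≈ 3.749

δ = d·√n = 0.86 × √19 = 3.7487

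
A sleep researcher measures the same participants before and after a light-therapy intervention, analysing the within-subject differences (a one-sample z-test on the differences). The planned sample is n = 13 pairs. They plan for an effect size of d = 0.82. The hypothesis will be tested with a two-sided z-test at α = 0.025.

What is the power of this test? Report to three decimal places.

Noncentrality parameter: δ = d·√n = 0.82 × √13 = 2.9566
Critical value for a two-sided test at α = 0.025: z_{α/2} = 2.241.
Power = Φ(δ − 2.241) + Φ(−δ − 2.241) = Φ(0.715) + Φ(-5.198) = 0.7627 + 0.0000 = 0.7627.

Power ≈ 0.763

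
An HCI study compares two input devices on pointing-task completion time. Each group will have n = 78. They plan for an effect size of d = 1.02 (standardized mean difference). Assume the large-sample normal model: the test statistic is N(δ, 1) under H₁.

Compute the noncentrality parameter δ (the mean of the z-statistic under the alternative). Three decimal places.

δ ≈ 6.370

δ = d·√(n/2) = 1.02 × √(78/2) = 6.3699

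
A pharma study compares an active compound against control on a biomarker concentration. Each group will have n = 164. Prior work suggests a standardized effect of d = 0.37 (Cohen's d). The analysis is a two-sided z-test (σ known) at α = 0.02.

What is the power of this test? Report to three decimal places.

Power ≈ 0.847

Noncentrality parameter: δ = d·√(n/2) = 0.37 × √(164/2) = 3.3505
Two-sided α = 0.02 → critical value z_{0.01} = 2.326.
Power = Φ(δ − 2.326) + Φ(−δ − 2.326) = Φ(1.024) + Φ(-5.677) = 0.8471 + 0.0000 = 0.8471.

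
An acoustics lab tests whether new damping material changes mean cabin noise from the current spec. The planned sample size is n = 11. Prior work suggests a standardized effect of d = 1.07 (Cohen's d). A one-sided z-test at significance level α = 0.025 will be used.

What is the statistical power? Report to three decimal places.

Power ≈ 0.944

Noncentrality parameter: δ = d·√n = 1.07 × √11 = 3.5488
One-sided α = 0.025 → critical value z_{0.025} = 1.960.
Power = Φ(δ − 1.960) = Φ(1.589) = 0.9439.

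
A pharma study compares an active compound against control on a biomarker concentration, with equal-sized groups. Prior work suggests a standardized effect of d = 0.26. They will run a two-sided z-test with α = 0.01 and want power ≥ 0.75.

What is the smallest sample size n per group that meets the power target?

Set Φ(δ − 2.576) = 0.75; then δ − 2.576 = Φ⁻¹(0.75) = 0.674, giving δ = 3.250.
(Ignoring the negligible lower-tail rejection probability gives the usual closed-form inversion.)
δ = d·√(n/2) ⇒ n = 2(δ/d)² = 2 × (3.250 / 0.26)² = 312.56.
Rounding up, n = 313 per group.

n = 313 per group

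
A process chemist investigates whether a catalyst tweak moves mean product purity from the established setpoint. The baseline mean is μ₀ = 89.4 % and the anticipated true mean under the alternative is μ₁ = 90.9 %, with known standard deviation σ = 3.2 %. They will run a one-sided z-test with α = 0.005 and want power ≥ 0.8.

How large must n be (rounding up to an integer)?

Standardized effect: d = |μ₁ − μ₀| / σ = |90.9 − 89.4| / 3.2 = 0.4688
For power 0.8 need Φ(δ − z_{0.005}) = 0.8, so δ = z_{0.005} + z_{0.20} = 2.576 + 0.842 = 3.417.
δ = d·√n ⇒ n = (δ/d)² = (3.417 / 0.4688)² = 53.15.
Rounding up, n = 54.

n = 54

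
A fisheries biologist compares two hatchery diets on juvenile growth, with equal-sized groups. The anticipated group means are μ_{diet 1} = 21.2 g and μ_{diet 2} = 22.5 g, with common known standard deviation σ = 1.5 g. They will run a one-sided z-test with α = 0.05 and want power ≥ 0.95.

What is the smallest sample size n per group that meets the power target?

Standardized effect: d = |μ_{diet 1} − μ_{diet 2}| / σ = |21.2 − 22.5| / 1.5 = 0.8667
For power 0.95 need Φ(δ − z_{0.05}) = 0.95, so δ = z_{0.05} + z_{0.05} = 1.645 + 1.645 = 3.290.
δ = d·√(n/2) ⇒ n = 2(δ/d)² = 2 × (3.290 / 0.8667)² = 28.82.
Round up to the next whole unit.

n = 29 per group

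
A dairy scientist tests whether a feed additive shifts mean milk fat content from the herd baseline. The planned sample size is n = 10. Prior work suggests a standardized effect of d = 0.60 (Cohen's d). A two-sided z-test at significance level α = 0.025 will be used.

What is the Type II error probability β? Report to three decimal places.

Noncentrality parameter: δ = d·√n = 0.60 × √10 = 1.8974
Critical value for a two-sided test at α = 0.025: z_{α/2} = 2.241.
Power = Φ(δ − 2.241) + Φ(−δ − 2.241) = Φ(-0.344) + Φ(-4.139) = 0.3654 + 0.0000 = 0.3654.
Type II error: β = 1 − power = 1 − 0.3654 = 0.6346.

β ≈ 0.635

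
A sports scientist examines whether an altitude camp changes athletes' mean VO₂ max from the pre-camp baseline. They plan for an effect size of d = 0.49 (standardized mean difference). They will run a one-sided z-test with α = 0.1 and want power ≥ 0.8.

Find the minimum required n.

For power 0.8 need Φ(δ − z_{0.1}) = 0.8, so δ = z_{0.1} + z_{0.20} = 1.282 + 0.842 = 2.123.
δ = d·√n ⇒ n = (δ/d)² = (2.123 / 0.49)² = 18.77.
Rounding up, n = 19.

n = 19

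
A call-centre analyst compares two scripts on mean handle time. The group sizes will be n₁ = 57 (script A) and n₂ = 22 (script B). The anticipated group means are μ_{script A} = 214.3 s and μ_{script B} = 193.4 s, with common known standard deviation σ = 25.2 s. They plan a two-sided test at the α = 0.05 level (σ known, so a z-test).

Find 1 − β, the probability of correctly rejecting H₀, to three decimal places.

Power ≈ 0.911

Standardized effect: d = |μ_{script A} − μ_{script B}| / σ = |214.3 − 193.4| / 25.2 = 0.8294
Noncentrality parameter: δ = d / √(1/n₁ + 1/n₂) = 0.8294 / √(1/57 + 1/22) = 3.3043
Two-sided α = 0.05 → critical value z_{0.025} = 1.960.
Power = Φ(δ − 1.960) + Φ(−δ − 1.960) = Φ(1.344) + Φ(-5.264) = 0.9106 + 0.0000 = 0.9106.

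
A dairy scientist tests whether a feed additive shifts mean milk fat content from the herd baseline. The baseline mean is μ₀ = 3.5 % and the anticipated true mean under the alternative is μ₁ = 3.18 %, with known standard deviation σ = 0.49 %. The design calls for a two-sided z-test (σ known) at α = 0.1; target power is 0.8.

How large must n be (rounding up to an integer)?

Standardized effect: d = |μ₁ − μ₀| / σ = |3.18 − 3.5| / 0.49 = 0.6531
Set Φ(δ − 1.645) = 0.8; then δ − 1.645 = Φ⁻¹(0.8) = 0.842, giving δ = 2.486.
(For δ > 0 the lower-tail rejection region contributes negligibly to power, so the one-term inversion is standard.)
δ = d·√n ⇒ n = (δ/d)² = (2.486 / 0.6531)² = 14.50.
Rounding up, n = 15.

n = 15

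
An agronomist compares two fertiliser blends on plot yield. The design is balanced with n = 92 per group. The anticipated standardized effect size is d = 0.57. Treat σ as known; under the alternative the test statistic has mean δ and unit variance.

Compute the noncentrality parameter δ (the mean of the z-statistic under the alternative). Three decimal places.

The noncentrality parameter scales effect size by the design's sample-size factor: δ = d·√(n/2) = 0.57 × √(92/2) = 3.8659

δ ≈ 3.866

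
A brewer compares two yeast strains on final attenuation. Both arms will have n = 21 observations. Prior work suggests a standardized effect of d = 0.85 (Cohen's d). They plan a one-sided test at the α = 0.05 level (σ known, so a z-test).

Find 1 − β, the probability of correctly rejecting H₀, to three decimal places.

Noncentrality parameter: δ = d·√(n/2) = 0.85 × √(21/2) = 2.7543
One-sided α = 0.05 → critical value z_{0.05} = 1.645.
Power = P(Z > 1.645 − δ) = Φ(1.109) = 0.8664.

Power ≈ 0.866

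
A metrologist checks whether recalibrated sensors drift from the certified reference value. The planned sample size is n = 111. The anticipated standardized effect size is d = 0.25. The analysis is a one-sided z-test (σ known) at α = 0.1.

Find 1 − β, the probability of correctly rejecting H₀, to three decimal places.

Noncentrality parameter: δ = d·√n = 0.25 × √111 = 2.6339
One-sided α = 0.1 → critical value z_{0.1} = 1.282.
Power = P(Z > 1.282 − δ) = Φ(1.352) = 0.9119.

Power ≈ 0.912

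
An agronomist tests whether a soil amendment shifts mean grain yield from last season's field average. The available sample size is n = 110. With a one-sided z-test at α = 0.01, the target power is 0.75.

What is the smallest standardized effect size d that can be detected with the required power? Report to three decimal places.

Need Φ(δ − 2.326) = 0.75, so δ = 2.326 + 0.674 = 3.001.
δ = d·√n ⇒ d = δ/√n = 3.001/√110 = 0.2861.

d ≈ 0.286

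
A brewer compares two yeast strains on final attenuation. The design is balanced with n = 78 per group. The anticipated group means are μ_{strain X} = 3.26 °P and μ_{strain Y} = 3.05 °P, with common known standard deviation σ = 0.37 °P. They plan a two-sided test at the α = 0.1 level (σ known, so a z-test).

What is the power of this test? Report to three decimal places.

Standardized effect: d = |μ_{strain X} − μ_{strain Y}| / σ = |3.26 − 3.05| / 0.37 = 0.5676
Noncentrality parameter: δ = d·√(n/2) = 0.5676 × √(78/2) = 3.5445
Critical value for a two-sided test at α = 0.1: z_{α/2} = 1.645.
Power = Φ(δ − 1.645) + Φ(−δ − 1.645) = Φ(1.900) + Φ(-5.189) = 0.9713 + 0.0000 = 0.9713.

Power ≈ 0.971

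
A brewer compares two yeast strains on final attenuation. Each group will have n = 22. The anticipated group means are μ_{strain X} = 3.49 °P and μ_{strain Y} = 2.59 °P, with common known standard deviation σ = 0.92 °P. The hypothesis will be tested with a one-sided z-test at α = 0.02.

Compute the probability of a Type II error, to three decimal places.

β ≈ 0.117

Standardized effect: d = |μ_{strain X} − μ_{strain Y}| / σ = |3.49 − 2.59| / 0.92 = 0.9783
Noncentrality parameter: δ = d·√(n/2) = 0.9783 × √(22/2) = 3.2445
Critical value for a one-sided test at α = 0.02: z_α = 2.054.
Power = Φ(δ − 2.054) = Φ(1.191) = 0.8831.
Type II error: β = 1 − power = 1 − 0.8831 = 0.1169.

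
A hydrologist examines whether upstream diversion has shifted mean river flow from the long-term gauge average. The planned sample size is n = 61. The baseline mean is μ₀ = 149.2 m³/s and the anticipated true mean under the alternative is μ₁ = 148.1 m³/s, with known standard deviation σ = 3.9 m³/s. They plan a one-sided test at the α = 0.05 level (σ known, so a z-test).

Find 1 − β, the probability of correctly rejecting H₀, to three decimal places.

Power ≈ 0.712

Standardized effect: d = |μ₁ − μ₀| / σ = |148.1 − 149.2| / 3.9 = 0.2821
Noncentrality parameter: δ = d·√n = 0.2821 × √61 = 2.2029
One-sided α = 0.05 → critical value z_{0.05} = 1.645.
Power = Φ(δ − 1.645) = Φ(0.558) = 0.7116.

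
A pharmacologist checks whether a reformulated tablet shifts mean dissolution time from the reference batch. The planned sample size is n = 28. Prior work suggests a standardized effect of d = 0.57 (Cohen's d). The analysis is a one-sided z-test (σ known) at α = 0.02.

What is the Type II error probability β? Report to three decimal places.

Noncentrality parameter: δ = d·√n = 0.57 × √28 = 3.0162
One-sided α = 0.02 → critical value z_{0.02} = 2.054.
Power = Φ(δ − 2.054) = Φ(0.962) = 0.8321.
Type II error: β = 1 − power = 1 − 0.8321 = 0.1679.

β ≈ 0.168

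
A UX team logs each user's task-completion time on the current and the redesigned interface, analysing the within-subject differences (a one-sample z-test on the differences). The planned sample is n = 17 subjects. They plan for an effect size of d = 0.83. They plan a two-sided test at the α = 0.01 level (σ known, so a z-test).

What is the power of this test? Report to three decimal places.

Noncentrality parameter: δ = d·√n = 0.83 × √17 = 3.4222
Two-sided α = 0.01 → critical value z_{0.005} = 2.576.
Power = Φ(δ − 2.576) + Φ(−δ − 2.576) = Φ(0.846) + Φ(-5.998) = 0.8013 + 0.0000 = 0.8013.

Power ≈ 0.801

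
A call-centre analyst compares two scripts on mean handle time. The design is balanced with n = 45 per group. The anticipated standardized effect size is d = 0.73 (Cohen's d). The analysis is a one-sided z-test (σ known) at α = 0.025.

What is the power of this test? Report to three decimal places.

Noncentrality parameter: δ = d·√(n/2) = 0.73 × √(45/2) = 3.4627
One-sided α = 0.025 → critical value z_{0.025} = 1.960.
Power = Φ(δ − 1.960) = Φ(1.503) = 0.9335.

Power ≈ 0.934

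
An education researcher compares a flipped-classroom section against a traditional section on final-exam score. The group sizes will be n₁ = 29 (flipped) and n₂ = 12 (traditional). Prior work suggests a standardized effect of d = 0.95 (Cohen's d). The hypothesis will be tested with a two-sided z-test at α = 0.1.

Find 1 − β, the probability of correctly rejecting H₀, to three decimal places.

Power ≈ 0.869

Noncentrality parameter: λ = d / √(1/n₁ + 1/n₂) = 0.95 / √(1/29 + 1/12) = 2.7677
Critical value for a two-sided test at α = 0.1: z_{α/2} = 1.645.
Power = Φ(λ − 1.645) + Φ(−λ − 1.645) = Φ(1.123) + Φ(-4.413) = 0.8693 + 0.0000 = 0.8693.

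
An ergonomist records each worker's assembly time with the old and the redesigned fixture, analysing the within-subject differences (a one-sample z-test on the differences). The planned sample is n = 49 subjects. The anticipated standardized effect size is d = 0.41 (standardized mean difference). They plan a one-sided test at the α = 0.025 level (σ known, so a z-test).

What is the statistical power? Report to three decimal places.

Power ≈ 0.819

Noncentrality parameter: δ = d·√n = 0.41 × √49 = 2.8700
Critical value for a one-sided test at α = 0.025: z_α = 1.960.
Power = Φ(δ − 1.960) = Φ(0.910) = 0.8186.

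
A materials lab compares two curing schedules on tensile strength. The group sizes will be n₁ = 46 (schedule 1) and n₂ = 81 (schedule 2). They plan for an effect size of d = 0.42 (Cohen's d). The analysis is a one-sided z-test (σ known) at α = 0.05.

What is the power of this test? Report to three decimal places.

Power ≈ 0.736

Noncentrality parameter: δ = d / √(1/n₁ + 1/n₂) = 0.42 / √(1/46 + 1/81) = 2.2749
Critical value for a one-sided test at α = 0.05: z_α = 1.645.
Power = P(Z > 1.645 − δ) = Φ(0.630) = 0.7357.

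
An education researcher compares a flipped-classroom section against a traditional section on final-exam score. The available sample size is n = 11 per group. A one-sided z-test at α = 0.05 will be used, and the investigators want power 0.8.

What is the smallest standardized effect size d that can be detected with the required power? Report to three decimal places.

Need Φ(δ − 1.645) = 0.8, so δ = 1.645 + 0.842 = 2.486.
δ = d·√(n/2) ⇒ d = δ/√(n/2) = 2.486/√(11/2) = 1.0602.

d ≈ 1.060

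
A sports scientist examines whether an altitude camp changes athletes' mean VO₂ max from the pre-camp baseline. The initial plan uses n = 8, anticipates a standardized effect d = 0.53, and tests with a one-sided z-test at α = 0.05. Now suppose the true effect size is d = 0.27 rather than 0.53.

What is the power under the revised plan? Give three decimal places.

Power ≈ 0.189

With d = 0.27: δ = d·√n = 0.27 × √8 = 0.7637. Critical value z_{0.05} = 1.645.
Revised power = P(Z > 1.645 − δ) = Φ(-0.881) = 0.1891.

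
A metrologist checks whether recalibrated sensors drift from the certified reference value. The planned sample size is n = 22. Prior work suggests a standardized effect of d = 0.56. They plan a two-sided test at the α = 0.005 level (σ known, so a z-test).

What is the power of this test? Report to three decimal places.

Power ≈ 0.428

Noncentrality parameter: δ = d·√n = 0.56 × √22 = 2.6266
Critical value for a two-sided test at α = 0.005: z_{α/2} = 2.807.
Power = Φ(δ − 2.807) + Φ(−δ − 2.807) = Φ(-0.180) + Φ(-5.434) = 0.4284 + 0.0000 = 0.4284.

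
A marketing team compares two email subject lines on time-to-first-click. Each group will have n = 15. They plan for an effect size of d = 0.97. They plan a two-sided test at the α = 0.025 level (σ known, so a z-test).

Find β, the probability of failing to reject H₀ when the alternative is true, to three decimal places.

Noncentrality parameter: δ = d·√(n/2) = 0.97 × √(15/2) = 2.6565
Critical value for a two-sided test at α = 0.025: z_{α/2} = 2.241.
Power = Φ(δ − 2.241) + Φ(−δ − 2.241) = Φ(0.415) + Φ(-4.898) = 0.6609 + 0.0000 = 0.6609.
Type II error: β = 1 − power = 1 − 0.6609 = 0.3391.

β ≈ 0.339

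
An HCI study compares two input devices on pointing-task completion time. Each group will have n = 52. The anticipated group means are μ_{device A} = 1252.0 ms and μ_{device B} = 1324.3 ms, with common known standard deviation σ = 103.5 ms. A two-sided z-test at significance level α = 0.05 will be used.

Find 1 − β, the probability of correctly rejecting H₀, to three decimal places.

Power ≈ 0.945

Standardized effect: d = |μ_{device A} − μ_{device B}| / σ = |1252.0 − 1324.3| / 103.5 = 0.6986
Noncentrality parameter: δ = d·√(n/2) = 0.6986 × √(52/2) = 3.5619
Critical value for a two-sided test at α = 0.05: z_{α/2} = 1.960.
Power = Φ(δ − 1.960) + Φ(−δ − 1.960) = Φ(1.602) + Φ(-5.522) = 0.9454 + 0.0000 = 0.9454.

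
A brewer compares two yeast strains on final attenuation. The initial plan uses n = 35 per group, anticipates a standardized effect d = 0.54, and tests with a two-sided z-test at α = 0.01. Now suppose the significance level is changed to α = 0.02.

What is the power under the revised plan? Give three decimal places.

Power ≈ 0.473

δ = d·√(n/2) = 0.54 × √(35/2) = 2.2590 (unchanged). New critical value: z_{0.01} = 2.326.
Revised power = Φ(δ − 2.326) + Φ(−δ − 2.326) = Φ(-0.067) + Φ(-4.585) = 0.4731 + 0.0000 = 0.4731.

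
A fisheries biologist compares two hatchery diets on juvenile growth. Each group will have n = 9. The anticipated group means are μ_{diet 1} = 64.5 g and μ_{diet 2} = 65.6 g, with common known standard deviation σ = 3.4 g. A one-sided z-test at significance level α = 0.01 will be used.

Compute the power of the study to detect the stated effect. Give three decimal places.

Standardized effect: d = |μ_{diet 1} − μ_{diet 2}| / σ = |64.5 − 65.6| / 3.4 = 0.3235
Noncentrality parameter: δ = d·√(n/2) = 0.3235 × √(9/2) = 0.6863
Critical value for a one-sided test at α = 0.01: z_α = 2.326.
Power = P(Z > 2.326 − δ) = Φ(-1.640) = 0.0505.

Power ≈ 0.050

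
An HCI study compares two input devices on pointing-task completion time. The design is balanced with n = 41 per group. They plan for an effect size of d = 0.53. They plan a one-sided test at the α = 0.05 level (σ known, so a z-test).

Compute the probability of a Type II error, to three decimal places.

Noncentrality parameter: δ = d·√(n/2) = 0.53 × √(41/2) = 2.3997
One-sided α = 0.05 → critical value z_{0.05} = 1.645.
Power = P(Z > 1.645 − δ) = Φ(0.755) = 0.7748.
Type II error: β = 1 − power = 1 − 0.7748 = 0.2252.

β ≈ 0.225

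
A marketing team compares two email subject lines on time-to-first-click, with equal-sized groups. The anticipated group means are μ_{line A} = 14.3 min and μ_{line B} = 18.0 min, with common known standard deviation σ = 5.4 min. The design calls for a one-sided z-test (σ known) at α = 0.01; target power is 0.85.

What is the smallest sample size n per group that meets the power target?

n = 49 per group

Standardized effect: d = |μ_{line A} − μ_{line B}| / σ = |14.3 − 18.0| / 5.4 = 0.6852
Set Φ(δ − 2.326) = 0.85; then δ − 2.326 = Φ⁻¹(0.85) = 1.036, giving δ = 3.363.
δ = d·√(n/2) ⇒ n = 2(δ/d)² = 2 × (3.363 / 0.6852)² = 48.17.
Round up to the next whole unit.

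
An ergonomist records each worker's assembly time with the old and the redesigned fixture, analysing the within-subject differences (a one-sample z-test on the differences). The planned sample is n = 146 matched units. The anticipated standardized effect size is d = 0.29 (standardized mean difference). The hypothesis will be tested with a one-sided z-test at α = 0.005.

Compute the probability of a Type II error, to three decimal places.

β ≈ 0.177

Noncentrality parameter: δ = d·√n = 0.29 × √146 = 3.5041
Critical value for a one-sided test at α = 0.005: z_α = 2.576.
Power = Φ(δ − 2.576) = Φ(0.928) = 0.8234.
Type II error: β = 1 − power = 1 − 0.8234 = 0.1766.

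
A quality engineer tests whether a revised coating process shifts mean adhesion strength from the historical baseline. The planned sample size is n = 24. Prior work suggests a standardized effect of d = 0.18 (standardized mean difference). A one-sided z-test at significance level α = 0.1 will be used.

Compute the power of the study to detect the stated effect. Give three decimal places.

Power ≈ 0.345

Noncentrality parameter: δ = d·√n = 0.18 × √24 = 0.8818
One-sided α = 0.1 → critical value z_{0.1} = 1.282.
Power = P(Z > 1.282 − δ) = Φ(-0.400) = 0.3447.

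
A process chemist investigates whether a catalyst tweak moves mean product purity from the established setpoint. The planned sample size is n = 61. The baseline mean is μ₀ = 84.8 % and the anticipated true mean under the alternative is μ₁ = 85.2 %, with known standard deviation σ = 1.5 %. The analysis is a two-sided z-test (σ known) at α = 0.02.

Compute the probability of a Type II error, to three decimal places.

Standardized effect: d = |μ₁ − μ₀| / σ = |85.2 − 84.8| / 1.5 = 0.2667
Noncentrality parameter: δ = d·√n = 0.2667 × √61 = 2.0827
Critical value for a two-sided test at α = 0.02: z_{α/2} = 2.326.
Power = Φ(δ − 2.326) + Φ(−δ − 2.326) = Φ(-0.244) + Φ(-4.409) = 0.4038 + 0.0000 = 0.4038.
Type II error: β = 1 − power = 1 − 0.4038 = 0.5962.

β ≈ 0.596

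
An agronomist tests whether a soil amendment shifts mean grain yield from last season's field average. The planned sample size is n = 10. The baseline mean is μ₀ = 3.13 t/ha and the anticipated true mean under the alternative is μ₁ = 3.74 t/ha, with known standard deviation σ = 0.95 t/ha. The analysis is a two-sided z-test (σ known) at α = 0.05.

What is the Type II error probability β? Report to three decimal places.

Standardized effect: d = |μ₁ − μ₀| / σ = |3.74 − 3.13| / 0.95 = 0.6421
Noncentrality parameter: δ = d·√n = 0.6421 × √10 = 2.0305
Two-sided α = 0.05 → critical value z_{0.025} = 1.960.
Power = Φ(δ − 1.960) + Φ(−δ − 1.960) = Φ(0.071) + Φ(-3.990) = 0.5281 + 0.0000 = 0.5282.
Type II error: β = 1 − power = 1 − 0.5282 = 0.4718.

β ≈ 0.472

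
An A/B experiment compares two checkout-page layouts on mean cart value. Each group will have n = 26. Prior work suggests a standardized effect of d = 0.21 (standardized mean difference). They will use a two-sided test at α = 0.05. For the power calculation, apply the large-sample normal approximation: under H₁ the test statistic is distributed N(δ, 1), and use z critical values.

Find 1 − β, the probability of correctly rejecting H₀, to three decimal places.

Noncentrality parameter: δ = d·√(n/2) = 0.21 × √(26/2) = 0.7572
Two-sided α = 0.05 → critical value z_{0.025} = 1.960.
Power = Φ(δ − 1.960) + Φ(−δ − 1.960) = Φ(-1.203) + Φ(-2.717) = 0.1145 + 0.0033 = 0.1178.

Power ≈ 0.118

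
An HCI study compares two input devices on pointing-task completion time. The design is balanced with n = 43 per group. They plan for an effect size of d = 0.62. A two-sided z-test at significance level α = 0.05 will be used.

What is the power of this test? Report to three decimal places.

Power ≈ 0.820

Noncentrality parameter: δ = d·√(n/2) = 0.62 × √(43/2) = 2.8748
Critical value for a two-sided test at α = 0.05: z_{α/2} = 1.960.
Power = Φ(δ − 1.960) + Φ(−δ − 1.960) = Φ(0.915) + Φ(-4.835) = 0.8199 + 0.0000 = 0.8199.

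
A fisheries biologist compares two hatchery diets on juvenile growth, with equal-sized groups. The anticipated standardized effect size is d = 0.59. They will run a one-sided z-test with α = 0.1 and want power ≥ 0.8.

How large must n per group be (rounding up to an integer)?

Set Φ(δ − 1.282) = 0.8; then δ − 1.282 = Φ⁻¹(0.8) = 0.842, giving δ = 2.123.
δ = d·√(n/2) ⇒ n = 2(δ/d)² = 2 × (2.123 / 0.59)² = 25.90.
Round up to the next whole unit.

n = 26 per group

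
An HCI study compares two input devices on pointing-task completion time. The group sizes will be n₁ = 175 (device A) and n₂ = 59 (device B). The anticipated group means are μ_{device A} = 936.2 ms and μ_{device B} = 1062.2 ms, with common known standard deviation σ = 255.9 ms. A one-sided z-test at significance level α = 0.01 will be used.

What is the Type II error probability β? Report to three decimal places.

β ≈ 0.173

Standardized effect: d = |μ_{device A} − μ_{device B}| / σ = |936.2 − 1062.2| / 255.9 = 0.4924
Noncentrality parameter: δ = d / √(1/n₁ + 1/n₂) = 0.4924 / √(1/175 + 1/59) = 3.2707
One-sided α = 0.01 → critical value z_{0.01} = 2.326.
Power = P(Z > 2.326 − δ) = Φ(0.944) = 0.8275.
Type II error: β = 1 − power = 1 − 0.8275 = 0.1725.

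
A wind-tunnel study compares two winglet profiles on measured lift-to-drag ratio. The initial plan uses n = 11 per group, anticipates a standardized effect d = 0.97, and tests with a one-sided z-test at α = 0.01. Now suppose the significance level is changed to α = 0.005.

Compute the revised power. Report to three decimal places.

Power ≈ 0.382

δ = d·√(n/2) = 0.97 × √(11/2) = 2.2749 (unchanged). New critical value: z_{0.005} = 2.576.
Revised power = Φ(δ − 2.576) = Φ(-0.301) = 0.3817.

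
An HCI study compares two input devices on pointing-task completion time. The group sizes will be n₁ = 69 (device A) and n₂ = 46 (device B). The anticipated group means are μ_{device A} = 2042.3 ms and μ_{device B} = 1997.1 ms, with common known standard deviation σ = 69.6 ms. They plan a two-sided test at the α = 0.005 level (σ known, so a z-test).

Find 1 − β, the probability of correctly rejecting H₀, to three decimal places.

Standardized effect: d = |μ_{device A} − μ_{device B}| / σ = |2042.3 − 1997.1| / 69.6 = 0.6494
Noncentrality parameter: δ = d / √(1/n₁ + 1/n₂) = 0.6494 / √(1/69 + 1/46) = 3.4118
Two-sided α = 0.005 → critical value z_{0.0025} = 2.807.
Power = Φ(δ − 2.807) + Φ(−δ − 2.807) = Φ(0.605) + Φ(-6.219) = 0.7273 + 0.0000 = 0.7273.

Power ≈ 0.727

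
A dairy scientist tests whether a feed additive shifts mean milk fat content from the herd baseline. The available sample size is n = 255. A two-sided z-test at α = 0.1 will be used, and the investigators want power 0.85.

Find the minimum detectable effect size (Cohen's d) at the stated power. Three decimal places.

d ≈ 0.168

Need Φ(δ − 1.645) = 0.85, so δ = 1.645 + 1.036 = 2.681.
(Lower-tail contribution to power is negligible for δ > 0.)
δ = d·√n ⇒ d = δ/√n = 2.681/√255 = 0.1679.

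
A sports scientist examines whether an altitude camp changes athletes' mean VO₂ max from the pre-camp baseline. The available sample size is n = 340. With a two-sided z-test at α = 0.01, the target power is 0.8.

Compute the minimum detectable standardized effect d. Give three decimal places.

d ≈ 0.185

Need Φ(δ − 2.576) = 0.8, so δ = 2.576 + 0.842 = 3.417.
(Lower-tail contribution to power is negligible for δ > 0.)
δ = d·√n ⇒ d = δ/√n = 3.417/√340 = 0.1853.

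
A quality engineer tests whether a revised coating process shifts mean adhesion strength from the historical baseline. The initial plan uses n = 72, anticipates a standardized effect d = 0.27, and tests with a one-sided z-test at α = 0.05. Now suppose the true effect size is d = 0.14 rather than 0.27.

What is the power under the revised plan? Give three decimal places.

Power ≈ 0.324

With d = 0.14: δ = d·√n = 0.14 × √72 = 1.1879. Critical value z_{0.05} = 1.645.
Revised power = Φ(δ − 1.645) = Φ(-0.457) = 0.3239.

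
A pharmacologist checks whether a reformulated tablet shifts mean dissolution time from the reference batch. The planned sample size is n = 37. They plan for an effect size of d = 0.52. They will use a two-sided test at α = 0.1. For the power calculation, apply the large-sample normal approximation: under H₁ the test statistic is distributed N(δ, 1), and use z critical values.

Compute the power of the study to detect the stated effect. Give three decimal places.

Power ≈ 0.936

Noncentrality parameter: δ = d·√n = 0.52 × √37 = 3.1630
Critical value for a two-sided test at α = 0.1: z_{α/2} = 1.645.
Power = Φ(δ − 1.645) + Φ(−δ − 1.645) = Φ(1.518) + Φ(-4.808) = 0.9355 + 0.0000 = 0.9355.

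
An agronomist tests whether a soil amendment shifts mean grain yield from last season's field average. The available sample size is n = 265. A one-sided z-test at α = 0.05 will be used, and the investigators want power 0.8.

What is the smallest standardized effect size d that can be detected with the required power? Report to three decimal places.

Need Φ(δ − 1.645) = 0.8, so δ = 1.645 + 0.842 = 2.486.
δ = d·√n ⇒ d = δ/√n = 2.486/√265 = 0.1527.

d ≈ 0.153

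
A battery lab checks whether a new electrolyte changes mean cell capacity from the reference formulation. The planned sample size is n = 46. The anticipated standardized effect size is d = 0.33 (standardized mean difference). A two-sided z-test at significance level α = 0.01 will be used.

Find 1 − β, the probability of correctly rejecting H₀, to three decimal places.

Noncentrality parameter: δ = d·√n = 0.33 × √46 = 2.2382
Two-sided α = 0.01 → critical value z_{0.005} = 2.576.
Power = Φ(δ − 2.576) + Φ(−δ − 2.576) = Φ(-0.338) + Φ(-4.814) = 0.3678 + 0.0000 = 0.3678.

Power ≈ 0.368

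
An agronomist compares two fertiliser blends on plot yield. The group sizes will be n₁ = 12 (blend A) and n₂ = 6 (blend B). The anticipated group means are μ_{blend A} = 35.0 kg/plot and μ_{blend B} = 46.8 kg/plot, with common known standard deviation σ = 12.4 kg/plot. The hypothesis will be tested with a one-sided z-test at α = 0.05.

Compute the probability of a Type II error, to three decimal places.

Standardized effect: d = |μ_{blend A} − μ_{blend B}| / σ = |35.0 − 46.8| / 12.4 = 0.9516
Noncentrality parameter: δ = d / √(1/n₁ + 1/n₂) = 0.9516 / √(1/12 + 1/6) = 1.9032
Critical value for a one-sided test at α = 0.05: z_α = 1.645.
Power = Φ(δ − 1.645) = Φ(0.258) = 0.6019.
Type II error: β = 1 − power = 1 − 0.6019 = 0.3981.

β ≈ 0.398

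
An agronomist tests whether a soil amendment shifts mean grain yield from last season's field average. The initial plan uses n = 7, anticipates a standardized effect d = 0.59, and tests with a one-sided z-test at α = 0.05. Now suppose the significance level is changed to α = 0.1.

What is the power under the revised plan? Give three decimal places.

Power ≈ 0.610

δ = d·√n = 0.59 × √7 = 1.5610 (unchanged). New critical value: z_{0.1} = 1.282.
Revised power = P(Z > 1.282 − δ) = Φ(0.279) = 0.6100.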